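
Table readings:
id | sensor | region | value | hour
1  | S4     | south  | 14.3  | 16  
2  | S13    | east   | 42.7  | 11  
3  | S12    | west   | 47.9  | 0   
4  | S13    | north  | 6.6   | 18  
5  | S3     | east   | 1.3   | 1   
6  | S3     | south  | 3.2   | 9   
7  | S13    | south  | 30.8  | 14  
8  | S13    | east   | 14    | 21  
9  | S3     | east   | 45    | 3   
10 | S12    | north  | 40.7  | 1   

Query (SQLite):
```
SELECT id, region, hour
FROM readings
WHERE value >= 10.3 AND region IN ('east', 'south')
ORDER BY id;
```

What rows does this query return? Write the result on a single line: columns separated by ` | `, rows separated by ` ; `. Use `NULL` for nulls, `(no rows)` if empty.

1 | south | 16 ; 2 | east | 11 ; 7 | south | 14 ; 8 | east | 21 ; 9 | east | 3

value >= 10.3: ids {1, 2, 3, 7, 8, 9, 10}
region IN ('east', 'south'): ids {1, 2, 5, 6, 7, 8, 9}
Combine with AND.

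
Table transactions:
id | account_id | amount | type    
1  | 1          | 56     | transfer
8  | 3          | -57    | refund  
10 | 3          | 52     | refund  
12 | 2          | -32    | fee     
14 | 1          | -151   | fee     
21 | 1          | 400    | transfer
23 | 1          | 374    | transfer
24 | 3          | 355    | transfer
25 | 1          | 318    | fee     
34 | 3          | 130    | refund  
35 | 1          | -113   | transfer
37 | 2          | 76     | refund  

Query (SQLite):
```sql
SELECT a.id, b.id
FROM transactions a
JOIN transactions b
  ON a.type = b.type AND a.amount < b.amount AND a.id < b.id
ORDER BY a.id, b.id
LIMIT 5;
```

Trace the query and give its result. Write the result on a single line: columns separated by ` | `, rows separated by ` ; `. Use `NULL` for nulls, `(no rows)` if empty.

1 | 21 ; 1 | 23 ; 1 | 24 ; 8 | 10 ; 8 | 34

Pairs (a,b) with same type, a.amount < b.amount, a.id < b.id.
type groups: fee:{12,14,25} refund:{8,10,34,37} transfer:{1,21,23,24,35}
Ordered by (a.id, b.id); first 5.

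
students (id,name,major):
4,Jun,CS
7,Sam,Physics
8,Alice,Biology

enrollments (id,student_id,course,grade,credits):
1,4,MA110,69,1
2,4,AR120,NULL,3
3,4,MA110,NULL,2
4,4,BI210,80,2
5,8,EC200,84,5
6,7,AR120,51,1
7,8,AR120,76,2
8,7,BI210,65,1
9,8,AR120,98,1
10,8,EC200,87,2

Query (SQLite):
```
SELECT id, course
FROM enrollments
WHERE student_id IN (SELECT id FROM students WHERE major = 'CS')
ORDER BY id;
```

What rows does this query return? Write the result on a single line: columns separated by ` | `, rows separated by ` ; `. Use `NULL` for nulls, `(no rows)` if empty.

Inner query: students.id where major = 'CS'.
Outer: keep enrollments rows whose student_id is in that set.
Inner query → {4}

1 | MA110 ; 2 | AR120 ; 3 | MA110 ; 4 | BI210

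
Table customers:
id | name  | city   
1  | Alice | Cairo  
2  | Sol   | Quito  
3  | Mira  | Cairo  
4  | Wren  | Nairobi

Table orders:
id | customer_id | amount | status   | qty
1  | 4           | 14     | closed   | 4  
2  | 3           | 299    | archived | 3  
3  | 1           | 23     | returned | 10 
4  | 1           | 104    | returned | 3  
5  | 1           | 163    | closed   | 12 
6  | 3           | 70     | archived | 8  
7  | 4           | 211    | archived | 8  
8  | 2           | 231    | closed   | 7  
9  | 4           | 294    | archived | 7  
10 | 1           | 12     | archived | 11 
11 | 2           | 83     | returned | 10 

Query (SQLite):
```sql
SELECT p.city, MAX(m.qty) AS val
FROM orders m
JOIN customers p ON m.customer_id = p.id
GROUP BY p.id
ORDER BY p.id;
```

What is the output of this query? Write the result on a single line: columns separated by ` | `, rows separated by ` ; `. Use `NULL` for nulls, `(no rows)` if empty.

Cairo | 12 ; Quito | 10 ; Cairo | 8 ; Nairobi | 8

Join each orders row to its customers via customer_id.
Group joined rows by customers.id; compute MAX(m.qty) per group.
  1: ids {3, 4, 5, 10} → MAX(m.qty)=12
  2: ids {8, 11} → MAX(m.qty)=10
  3: ids {2, 6} → MAX(m.qty)=8
  4: ids {1, 7, 9} → MAX(m.qty)=8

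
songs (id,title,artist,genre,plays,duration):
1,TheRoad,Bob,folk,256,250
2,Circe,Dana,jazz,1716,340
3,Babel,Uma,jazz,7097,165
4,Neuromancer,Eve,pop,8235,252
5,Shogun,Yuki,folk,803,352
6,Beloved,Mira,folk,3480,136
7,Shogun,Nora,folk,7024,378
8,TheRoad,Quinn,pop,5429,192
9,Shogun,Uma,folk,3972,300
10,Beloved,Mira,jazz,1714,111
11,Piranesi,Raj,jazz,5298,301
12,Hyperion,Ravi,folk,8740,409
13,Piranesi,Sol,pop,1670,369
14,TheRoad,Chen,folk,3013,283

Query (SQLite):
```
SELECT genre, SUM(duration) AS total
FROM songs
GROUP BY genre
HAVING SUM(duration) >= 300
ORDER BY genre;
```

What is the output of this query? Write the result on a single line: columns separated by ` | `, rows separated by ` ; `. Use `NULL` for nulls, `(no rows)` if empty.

folk | 2108 ; jazz | 917 ; pop | 813

Partition songs by genre; compute SUM(duration) within each group.
HAVING: keep groups where SUM(duration) >= 300.
  folk: ids {1, 5, 6, 7, 9, 12, 14} → SUM(duration)=2108
  jazz: ids {2, 3, 10, 11} → SUM(duration)=917
  pop: ids {4, 8, 13} → SUM(duration)=813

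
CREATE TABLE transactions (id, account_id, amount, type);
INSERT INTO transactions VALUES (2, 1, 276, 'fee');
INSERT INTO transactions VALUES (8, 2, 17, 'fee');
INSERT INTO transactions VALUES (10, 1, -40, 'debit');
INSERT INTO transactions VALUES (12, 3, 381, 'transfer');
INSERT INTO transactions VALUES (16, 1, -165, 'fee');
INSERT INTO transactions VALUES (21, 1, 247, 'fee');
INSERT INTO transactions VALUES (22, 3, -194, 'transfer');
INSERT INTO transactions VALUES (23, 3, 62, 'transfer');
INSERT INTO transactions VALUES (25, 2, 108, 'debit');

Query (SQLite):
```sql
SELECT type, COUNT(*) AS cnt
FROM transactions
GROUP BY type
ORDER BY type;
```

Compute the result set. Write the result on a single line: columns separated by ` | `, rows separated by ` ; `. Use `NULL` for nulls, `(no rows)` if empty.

debit | 2 ; fee | 4 ; transfer | 3

Partition transactions by type; compute COUNT(*) within each group.
  debit: ids {10, 25} → COUNT(*)=2
  fee: ids {2, 8, 16, 21} → COUNT(*)=4
  transfer: ids {12, 22, 23} → COUNT(*)=3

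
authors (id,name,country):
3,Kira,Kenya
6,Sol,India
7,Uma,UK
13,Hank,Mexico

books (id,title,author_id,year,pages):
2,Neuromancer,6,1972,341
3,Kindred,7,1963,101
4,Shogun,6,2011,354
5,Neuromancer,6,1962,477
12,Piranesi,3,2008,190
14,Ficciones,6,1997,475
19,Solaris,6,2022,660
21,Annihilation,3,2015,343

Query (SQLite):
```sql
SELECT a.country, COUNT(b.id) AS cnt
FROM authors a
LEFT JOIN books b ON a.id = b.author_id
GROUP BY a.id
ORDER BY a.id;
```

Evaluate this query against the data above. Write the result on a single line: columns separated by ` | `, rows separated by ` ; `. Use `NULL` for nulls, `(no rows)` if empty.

Kenya | 2 ; India | 5 ; UK | 1 ; Mexico | 0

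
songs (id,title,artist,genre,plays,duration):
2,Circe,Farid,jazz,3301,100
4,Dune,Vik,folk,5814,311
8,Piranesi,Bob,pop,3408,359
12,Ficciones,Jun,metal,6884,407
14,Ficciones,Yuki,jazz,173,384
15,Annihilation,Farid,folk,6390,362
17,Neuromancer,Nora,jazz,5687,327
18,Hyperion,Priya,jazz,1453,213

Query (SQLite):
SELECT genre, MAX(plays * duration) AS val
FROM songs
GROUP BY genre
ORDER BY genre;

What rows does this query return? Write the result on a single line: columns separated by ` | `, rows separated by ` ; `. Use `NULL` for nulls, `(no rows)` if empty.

folk | 2313180 ; jazz | 1859649 ; metal | 2801788 ; pop | 1223472

For each row compute plays * duration.
Group by genre; take MAX of the expression per group.
  folk: ids {4, 15} → MAX(plays * duration)=2313180
  jazz: ids {2, 14, 17, 18} → MAX(plays * duration)=1859649
  metal: ids {12} → MAX(plays * duration)=2801788
  pop: ids {8} → MAX(plays * duration)=1223472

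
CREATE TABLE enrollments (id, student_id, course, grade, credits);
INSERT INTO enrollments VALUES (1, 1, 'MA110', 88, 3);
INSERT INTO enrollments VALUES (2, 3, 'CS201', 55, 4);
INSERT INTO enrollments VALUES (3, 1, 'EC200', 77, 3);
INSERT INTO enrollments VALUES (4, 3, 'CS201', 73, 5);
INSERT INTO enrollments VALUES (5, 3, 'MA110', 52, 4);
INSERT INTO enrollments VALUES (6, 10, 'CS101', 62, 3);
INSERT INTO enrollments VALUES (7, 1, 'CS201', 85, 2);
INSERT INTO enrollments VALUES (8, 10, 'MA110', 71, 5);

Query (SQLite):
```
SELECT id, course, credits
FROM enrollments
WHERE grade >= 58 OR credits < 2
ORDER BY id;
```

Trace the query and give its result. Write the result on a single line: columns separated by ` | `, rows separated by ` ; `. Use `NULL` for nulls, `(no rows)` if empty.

1 | MA110 | 3 ; 3 | EC200 | 3 ; 4 | CS201 | 5 ; 6 | CS101 | 3 ; 7 | CS201 | 2 ; 8 | MA110 | 5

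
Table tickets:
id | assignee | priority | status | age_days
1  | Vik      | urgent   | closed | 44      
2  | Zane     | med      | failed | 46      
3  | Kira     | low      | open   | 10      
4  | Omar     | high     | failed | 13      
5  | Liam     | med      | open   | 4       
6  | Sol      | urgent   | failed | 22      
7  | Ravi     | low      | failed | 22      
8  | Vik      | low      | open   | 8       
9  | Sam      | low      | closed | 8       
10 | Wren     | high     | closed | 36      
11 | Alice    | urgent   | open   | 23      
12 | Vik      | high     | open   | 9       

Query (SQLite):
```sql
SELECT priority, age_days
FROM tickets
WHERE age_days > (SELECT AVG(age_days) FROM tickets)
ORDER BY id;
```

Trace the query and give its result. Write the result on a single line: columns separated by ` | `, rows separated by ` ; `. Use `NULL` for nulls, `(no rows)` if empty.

urgent | 44 ; med | 46 ; urgent | 22 ; low | 22 ; high | 36 ; urgent | 23

Scalar subquery: AVG(age_days) over all tickets rows = 20.416667 (≈; comparison uses full precision).
Keep rows where age_days > that value.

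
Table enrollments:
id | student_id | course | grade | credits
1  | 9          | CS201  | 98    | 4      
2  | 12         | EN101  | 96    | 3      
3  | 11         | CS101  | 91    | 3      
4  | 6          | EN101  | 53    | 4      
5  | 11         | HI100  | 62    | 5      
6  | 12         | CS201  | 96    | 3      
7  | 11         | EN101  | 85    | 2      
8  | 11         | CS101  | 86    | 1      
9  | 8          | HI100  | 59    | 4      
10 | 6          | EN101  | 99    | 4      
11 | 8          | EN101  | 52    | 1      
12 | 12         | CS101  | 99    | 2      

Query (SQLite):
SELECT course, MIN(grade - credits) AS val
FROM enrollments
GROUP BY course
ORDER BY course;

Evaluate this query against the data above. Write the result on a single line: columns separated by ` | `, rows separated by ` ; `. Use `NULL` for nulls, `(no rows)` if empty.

CS101 | 85 ; CS201 | 93 ; EN101 | 49 ; HI100 | 55

For each row compute grade - credits.
Group by course; take MIN of the expression per group.
  CS101: ids {3, 8, 12} → MIN(grade - credits)=85
  CS201: ids {1, 6} → MIN(grade - credits)=93
  EN101: ids {2, 4, 7, 10, 11} → MIN(grade - credits)=49
  HI100: ids {5, 9} → MIN(grade - credits)=55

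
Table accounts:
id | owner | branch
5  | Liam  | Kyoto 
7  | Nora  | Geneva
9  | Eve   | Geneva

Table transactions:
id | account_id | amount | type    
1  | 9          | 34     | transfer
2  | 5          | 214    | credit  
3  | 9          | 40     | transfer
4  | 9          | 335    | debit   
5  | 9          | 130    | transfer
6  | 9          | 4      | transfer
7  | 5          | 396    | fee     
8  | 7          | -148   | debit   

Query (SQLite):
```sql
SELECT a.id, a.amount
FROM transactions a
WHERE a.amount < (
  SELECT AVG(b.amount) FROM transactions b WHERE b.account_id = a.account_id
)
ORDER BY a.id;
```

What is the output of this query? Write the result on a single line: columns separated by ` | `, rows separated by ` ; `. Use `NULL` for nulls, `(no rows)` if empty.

1 | 34 ; 2 | 214 ; 3 | 40 ; 6 | 4

For each transactions row a, compute AVG(amount) over rows sharing a.account_id.
Keep row a if a.amount < that per-group AVG.
  account_id=5: AVG(amount) = 305.0
  account_id=7: AVG(amount) = -148.0
  account_id=9: AVG(amount) = 108.6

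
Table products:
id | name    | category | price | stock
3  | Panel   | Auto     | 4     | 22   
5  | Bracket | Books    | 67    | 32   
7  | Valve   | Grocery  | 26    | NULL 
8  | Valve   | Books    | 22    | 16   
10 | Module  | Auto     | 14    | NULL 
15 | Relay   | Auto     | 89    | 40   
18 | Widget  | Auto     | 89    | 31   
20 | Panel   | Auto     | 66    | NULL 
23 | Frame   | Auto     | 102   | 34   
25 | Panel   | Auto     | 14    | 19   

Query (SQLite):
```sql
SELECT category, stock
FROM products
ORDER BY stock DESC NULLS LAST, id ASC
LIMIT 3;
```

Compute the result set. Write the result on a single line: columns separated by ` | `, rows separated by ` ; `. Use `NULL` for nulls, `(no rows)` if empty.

Sort by stock desc, tiebreak id asc: (40, id=15), (34, id=23), (32, id=5), (31, id=18), (22, id=3), (19, id=25) …. Take first 3.
NULLS LAST: NULL stock rows go after all non-NULL rows (among themselves ordered by id asc).

Auto | 40 ; Auto | 34 ; Books | 32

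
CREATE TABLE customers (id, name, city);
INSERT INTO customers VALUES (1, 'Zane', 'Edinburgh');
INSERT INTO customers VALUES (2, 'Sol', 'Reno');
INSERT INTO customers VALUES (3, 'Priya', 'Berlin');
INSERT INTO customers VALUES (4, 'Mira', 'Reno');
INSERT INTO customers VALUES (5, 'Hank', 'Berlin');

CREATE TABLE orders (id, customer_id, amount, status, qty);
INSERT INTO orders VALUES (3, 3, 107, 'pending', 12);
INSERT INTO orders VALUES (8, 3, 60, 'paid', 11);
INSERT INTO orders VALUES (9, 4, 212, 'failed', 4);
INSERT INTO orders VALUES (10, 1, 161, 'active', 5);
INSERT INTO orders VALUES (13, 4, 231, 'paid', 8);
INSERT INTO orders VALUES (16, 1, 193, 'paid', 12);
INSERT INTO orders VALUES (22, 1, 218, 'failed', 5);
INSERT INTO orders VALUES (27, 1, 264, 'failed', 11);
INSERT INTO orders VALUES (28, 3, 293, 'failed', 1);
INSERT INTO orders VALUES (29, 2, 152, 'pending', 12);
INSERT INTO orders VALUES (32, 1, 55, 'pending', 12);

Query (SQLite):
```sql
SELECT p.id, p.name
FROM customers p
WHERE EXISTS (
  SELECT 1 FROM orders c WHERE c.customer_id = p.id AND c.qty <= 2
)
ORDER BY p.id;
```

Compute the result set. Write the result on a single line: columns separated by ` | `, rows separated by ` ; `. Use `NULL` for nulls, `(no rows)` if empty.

For each customers row, check whether any orders with matching customer_id has qty <= 2.
Keep rows where that is true.

3 | Priya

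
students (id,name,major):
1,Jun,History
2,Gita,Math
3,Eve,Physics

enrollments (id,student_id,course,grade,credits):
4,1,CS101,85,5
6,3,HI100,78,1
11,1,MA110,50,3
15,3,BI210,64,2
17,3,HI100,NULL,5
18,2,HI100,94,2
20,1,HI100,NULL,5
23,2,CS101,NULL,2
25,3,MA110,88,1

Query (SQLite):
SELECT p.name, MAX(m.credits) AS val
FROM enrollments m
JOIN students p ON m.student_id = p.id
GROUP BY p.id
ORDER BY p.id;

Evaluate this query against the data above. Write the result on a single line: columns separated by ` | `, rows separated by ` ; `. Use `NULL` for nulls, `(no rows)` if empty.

Join each enrollments row to its students via student_id.
Group joined rows by students.id; compute MAX(m.credits) per group.
  1: ids {4, 11, 20} → MAX(m.credits)=5
  2: ids {18, 23} → MAX(m.credits)=2
  3: ids {6, 15, 17, 25} → MAX(m.credits)=5

Jun | 5 ; Gita | 2 ; Eve | 5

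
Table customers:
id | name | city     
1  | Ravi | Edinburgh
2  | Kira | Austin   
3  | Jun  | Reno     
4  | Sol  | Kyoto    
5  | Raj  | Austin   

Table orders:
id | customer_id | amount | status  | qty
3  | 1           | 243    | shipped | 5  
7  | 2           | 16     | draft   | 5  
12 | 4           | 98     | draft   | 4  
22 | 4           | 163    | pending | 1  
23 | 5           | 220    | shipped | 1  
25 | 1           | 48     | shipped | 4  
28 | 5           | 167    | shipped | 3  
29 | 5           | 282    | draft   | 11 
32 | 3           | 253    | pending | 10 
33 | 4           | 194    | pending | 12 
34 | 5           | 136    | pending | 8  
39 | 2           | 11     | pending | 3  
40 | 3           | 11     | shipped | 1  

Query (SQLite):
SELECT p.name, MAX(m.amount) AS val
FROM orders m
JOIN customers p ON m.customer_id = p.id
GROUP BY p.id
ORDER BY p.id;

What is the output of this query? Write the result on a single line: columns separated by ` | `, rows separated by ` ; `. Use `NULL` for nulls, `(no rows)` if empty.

Ravi | 243 ; Kira | 16 ; Jun | 253 ; Sol | 194 ; Raj | 282

Join each orders row to its customers via customer_id.
Group joined rows by customers.id; compute MAX(m.amount) per group.
  1: ids {3, 25} → MAX(m.amount)=243
  2: ids {7, 39} → MAX(m.amount)=16
  3: ids {32, 40} → MAX(m.amount)=253
  4: ids {12, 22, 33} → MAX(m.amount)=194
  5: ids {23, 28, 29, 34} → MAX(m.amount)=282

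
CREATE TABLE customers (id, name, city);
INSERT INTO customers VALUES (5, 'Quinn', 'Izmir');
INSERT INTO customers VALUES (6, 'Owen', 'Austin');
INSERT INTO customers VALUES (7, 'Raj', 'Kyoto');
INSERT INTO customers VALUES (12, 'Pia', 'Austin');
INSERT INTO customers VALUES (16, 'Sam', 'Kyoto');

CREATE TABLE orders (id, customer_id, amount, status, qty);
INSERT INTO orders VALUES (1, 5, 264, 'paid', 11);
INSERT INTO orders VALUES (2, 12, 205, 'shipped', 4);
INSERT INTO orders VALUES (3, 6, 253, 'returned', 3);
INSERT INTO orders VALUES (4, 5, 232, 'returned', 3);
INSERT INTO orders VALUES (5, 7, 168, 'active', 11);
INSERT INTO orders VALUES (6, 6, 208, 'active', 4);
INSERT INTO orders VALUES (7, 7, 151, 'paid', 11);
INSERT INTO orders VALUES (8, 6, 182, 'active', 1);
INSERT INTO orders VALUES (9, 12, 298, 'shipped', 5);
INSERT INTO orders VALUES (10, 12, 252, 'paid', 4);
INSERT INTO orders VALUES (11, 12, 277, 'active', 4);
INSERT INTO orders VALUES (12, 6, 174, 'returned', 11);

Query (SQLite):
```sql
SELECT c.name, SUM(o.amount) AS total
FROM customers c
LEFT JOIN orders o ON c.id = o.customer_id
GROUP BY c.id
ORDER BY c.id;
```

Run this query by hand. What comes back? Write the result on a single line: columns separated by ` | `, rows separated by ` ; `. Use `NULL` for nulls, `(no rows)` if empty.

LEFT JOIN keeps every customers row; unmatched ones get NULL for orders columns.
Group by customers.id and compute SUM(o.amount). SUM over an all-NULL group is NULL.
  5: ids {1, 4} → SUM(o.amount)=496
  6: ids {3, 6, 8, 12} → SUM(o.amount)=817
  7: ids {5, 7} → SUM(o.amount)=319
  12: ids {2, 9, 10, 11} → SUM(o.amount)=1032
  16: ids {—} → SUM(o.amount)=NULL

Quinn | 496 ; Owen | 817 ; Raj | 319 ; Pia | 1032 ; Sam | NULL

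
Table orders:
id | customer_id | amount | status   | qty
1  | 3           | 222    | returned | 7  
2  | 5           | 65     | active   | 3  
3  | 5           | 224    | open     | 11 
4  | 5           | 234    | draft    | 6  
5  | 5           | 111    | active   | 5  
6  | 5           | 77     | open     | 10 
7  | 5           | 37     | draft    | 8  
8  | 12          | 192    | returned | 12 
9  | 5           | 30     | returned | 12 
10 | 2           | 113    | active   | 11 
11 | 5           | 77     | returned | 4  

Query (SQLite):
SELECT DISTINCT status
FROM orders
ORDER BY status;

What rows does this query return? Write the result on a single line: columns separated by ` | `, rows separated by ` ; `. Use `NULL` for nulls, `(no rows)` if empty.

active ; draft ; open ; returned

Collect distinct status values from orders.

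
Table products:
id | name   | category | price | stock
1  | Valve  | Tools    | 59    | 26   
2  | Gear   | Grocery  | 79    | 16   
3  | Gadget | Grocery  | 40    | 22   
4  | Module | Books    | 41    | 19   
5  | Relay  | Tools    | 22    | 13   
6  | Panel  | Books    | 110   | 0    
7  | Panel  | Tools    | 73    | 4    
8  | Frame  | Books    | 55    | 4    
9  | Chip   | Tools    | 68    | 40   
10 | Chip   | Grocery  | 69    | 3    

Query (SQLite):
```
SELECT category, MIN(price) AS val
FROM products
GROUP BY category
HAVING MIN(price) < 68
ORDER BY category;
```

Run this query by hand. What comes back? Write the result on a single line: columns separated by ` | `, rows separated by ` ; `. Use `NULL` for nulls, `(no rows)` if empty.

Books | 41 ; Grocery | 40 ; Tools | 22

Partition products by category; compute MIN(price) within each group.
HAVING: keep groups where MIN(price) < 68.
  Books: ids {4, 6, 8} → MIN(price)=41
  Grocery: ids {2, 3, 10} → MIN(price)=40
  Tools: ids {1, 5, 7, 9} → MIN(price)=22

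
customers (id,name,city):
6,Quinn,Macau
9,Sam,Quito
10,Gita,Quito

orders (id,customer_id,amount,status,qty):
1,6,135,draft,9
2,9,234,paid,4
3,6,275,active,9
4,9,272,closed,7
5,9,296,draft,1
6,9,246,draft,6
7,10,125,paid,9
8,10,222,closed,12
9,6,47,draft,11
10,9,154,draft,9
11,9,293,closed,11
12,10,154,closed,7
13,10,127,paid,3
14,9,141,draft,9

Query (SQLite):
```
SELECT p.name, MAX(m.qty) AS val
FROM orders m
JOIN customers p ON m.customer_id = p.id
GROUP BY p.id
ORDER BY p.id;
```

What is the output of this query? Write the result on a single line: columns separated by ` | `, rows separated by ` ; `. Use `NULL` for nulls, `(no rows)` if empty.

Quinn | 11 ; Sam | 11 ; Gita | 12

Join each orders row to its customers via customer_id.
Group joined rows by customers.id; compute MAX(m.qty) per group.
  6: ids {1, 3, 9} → MAX(m.qty)=11
  9: ids {2, 4, 5, 6, 10, 11, 14} → MAX(m.qty)=11
  10: ids {7, 8, 12, 13} → MAX(m.qty)=12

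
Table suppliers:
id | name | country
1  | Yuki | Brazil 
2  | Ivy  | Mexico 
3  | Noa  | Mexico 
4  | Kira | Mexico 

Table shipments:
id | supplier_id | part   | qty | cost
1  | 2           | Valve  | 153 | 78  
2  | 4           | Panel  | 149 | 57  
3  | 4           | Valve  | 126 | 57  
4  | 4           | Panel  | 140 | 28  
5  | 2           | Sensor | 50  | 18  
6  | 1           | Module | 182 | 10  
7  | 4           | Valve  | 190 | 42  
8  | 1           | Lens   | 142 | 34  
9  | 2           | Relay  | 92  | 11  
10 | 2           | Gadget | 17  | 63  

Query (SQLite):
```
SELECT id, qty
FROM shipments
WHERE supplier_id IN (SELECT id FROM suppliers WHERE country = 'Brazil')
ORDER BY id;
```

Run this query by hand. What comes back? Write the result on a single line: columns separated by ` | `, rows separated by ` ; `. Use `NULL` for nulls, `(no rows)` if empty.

Inner query: suppliers.id where country = 'Brazil'.
Outer: keep shipments rows whose supplier_id is in that set.
Inner query → {1}

6 | 182 ; 8 | 142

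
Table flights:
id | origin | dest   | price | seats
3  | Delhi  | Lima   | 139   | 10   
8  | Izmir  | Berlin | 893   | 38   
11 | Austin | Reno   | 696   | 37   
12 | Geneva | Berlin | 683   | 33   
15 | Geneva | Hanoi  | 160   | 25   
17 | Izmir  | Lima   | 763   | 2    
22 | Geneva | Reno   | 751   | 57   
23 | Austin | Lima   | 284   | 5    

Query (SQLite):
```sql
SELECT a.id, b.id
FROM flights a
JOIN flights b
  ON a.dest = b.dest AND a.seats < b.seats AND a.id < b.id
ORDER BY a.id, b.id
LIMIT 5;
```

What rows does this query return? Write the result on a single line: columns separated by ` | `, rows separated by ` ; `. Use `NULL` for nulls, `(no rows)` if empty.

Pairs (a,b) with same dest, a.seats < b.seats, a.id < b.id.
dest groups: Berlin:{8,12} Hanoi:{15} Lima:{3,17,23} Reno:{11,22}
Ordered by (a.id, b.id); first 5.

11 | 22 ; 17 | 23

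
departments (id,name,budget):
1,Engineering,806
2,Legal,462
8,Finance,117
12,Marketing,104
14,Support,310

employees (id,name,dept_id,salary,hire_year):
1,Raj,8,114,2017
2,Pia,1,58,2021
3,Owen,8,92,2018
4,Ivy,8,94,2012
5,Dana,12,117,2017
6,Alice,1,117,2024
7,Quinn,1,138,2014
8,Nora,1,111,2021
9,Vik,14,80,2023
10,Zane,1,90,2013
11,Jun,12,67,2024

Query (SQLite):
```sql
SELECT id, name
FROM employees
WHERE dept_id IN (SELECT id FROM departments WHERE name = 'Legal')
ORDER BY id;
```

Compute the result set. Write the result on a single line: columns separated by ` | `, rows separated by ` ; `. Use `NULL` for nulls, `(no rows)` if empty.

(no rows)

Inner query: departments.id where name = 'Legal'.
Outer: keep employees rows whose dept_id is in that set.
Inner query → {2}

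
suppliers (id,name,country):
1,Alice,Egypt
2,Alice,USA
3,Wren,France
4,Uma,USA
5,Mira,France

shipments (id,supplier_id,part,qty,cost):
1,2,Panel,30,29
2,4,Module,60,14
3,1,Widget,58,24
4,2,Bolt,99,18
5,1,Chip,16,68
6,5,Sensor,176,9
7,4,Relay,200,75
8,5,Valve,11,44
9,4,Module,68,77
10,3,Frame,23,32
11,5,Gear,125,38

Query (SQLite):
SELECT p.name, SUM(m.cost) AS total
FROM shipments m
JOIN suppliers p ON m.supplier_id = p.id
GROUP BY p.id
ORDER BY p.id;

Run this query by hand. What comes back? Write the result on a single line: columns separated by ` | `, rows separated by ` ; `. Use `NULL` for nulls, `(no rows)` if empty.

Alice | 92 ; Alice | 47 ; Wren | 32 ; Uma | 166 ; Mira | 91

Join each shipments row to its suppliers via supplier_id.
Group joined rows by suppliers.id; compute SUM(m.cost) per group.
  1: ids {3, 5} → SUM(m.cost)=92
  2: ids {1, 4} → SUM(m.cost)=47
  3: ids {10} → SUM(m.cost)=32
  4: ids {2, 7, 9} → SUM(m.cost)=166
  5: ids {6, 8, 11} → SUM(m.cost)=91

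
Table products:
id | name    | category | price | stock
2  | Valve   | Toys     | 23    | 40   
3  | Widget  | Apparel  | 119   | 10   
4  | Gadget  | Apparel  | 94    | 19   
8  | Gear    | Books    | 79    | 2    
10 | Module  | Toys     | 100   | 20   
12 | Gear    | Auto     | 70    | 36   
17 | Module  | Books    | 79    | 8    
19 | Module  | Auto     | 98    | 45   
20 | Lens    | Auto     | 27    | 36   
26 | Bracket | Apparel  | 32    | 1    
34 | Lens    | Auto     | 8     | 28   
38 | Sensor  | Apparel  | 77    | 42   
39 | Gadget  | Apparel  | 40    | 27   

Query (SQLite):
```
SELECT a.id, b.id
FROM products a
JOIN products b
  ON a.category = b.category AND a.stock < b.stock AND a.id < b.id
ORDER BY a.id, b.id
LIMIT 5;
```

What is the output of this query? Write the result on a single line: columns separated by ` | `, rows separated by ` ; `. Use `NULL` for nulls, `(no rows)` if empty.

3 | 4 ; 3 | 38 ; 3 | 39 ; 4 | 38 ; 4 | 39

Pairs (a,b) with same category, a.stock < b.stock, a.id < b.id.
category groups: Apparel:{3,4,26,38,39} Auto:{12,19,20,34} Books:{8,17} Toys:{2,10}
Ordered by (a.id, b.id); first 5.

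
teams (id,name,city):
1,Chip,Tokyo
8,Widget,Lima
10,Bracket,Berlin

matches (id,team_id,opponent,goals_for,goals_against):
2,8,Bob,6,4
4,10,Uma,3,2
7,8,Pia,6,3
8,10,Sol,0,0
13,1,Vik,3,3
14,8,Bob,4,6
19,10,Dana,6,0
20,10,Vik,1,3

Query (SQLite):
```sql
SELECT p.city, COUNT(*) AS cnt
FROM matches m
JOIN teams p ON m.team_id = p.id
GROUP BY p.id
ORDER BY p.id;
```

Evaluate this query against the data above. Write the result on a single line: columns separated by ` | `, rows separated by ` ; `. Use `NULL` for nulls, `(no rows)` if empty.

Join each matches row to its teams via team_id.
Group joined rows by teams.id; compute COUNT(*) per group.
  1: ids {13} → COUNT(*)=1
  8: ids {2, 7, 14} → COUNT(*)=3
  10: ids {4, 8, 19, 20} → COUNT(*)=4

Tokyo | 1 ; Lima | 3 ; Berlin | 4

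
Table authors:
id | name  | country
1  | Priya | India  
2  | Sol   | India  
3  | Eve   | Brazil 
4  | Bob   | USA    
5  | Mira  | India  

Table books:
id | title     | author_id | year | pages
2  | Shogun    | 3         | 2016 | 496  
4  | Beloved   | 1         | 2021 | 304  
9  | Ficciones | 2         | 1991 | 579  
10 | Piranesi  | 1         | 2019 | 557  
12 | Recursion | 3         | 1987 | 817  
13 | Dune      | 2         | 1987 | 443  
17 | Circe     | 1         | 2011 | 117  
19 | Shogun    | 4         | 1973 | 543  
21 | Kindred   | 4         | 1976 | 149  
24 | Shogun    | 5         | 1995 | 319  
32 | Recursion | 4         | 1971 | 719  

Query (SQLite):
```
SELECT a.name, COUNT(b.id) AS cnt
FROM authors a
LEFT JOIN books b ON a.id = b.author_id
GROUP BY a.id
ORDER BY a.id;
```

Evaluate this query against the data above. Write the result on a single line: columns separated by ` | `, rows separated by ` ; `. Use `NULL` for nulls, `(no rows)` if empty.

Priya | 3 ; Sol | 2 ; Eve | 2 ; Bob | 3 ; Mira | 1

LEFT JOIN keeps every authors row; unmatched ones get NULL for books columns.
Group by authors.id and compute COUNT(b.id). COUNT(col) of an all-NULL group is 0.
  1: ids {4, 10, 17} → COUNT(b.id)=3
  2: ids {9, 13} → COUNT(b.id)=2
  3: ids {2, 12} → COUNT(b.id)=2
  4: ids {19, 21, 32} → COUNT(b.id)=3
  5: ids {24} → COUNT(b.id)=1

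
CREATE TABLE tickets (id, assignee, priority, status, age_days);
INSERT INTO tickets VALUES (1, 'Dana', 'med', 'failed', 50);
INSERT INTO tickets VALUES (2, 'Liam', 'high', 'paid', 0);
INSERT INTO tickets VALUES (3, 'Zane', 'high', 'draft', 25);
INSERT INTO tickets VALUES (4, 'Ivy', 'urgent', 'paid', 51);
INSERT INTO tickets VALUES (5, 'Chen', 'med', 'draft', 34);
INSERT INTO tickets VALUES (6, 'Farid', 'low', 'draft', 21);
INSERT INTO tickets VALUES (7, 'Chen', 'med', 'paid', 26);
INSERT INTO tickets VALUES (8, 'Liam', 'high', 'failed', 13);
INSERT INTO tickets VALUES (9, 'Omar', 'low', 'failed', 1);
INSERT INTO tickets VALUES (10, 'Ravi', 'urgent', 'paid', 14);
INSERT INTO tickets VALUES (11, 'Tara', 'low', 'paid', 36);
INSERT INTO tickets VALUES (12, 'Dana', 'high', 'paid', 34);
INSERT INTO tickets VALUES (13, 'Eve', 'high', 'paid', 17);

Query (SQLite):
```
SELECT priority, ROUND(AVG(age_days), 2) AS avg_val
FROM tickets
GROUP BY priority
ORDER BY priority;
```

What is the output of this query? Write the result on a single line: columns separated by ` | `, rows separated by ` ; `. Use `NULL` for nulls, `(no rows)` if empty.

Partition tickets by priority; compute ROUND(AVG(age_days), 2) within each group.
  high: ids {2, 3, 8, 12, 13} → ROUND(AVG(age_days), 2)=17.8
  low: ids {6, 9, 11} → ROUND(AVG(age_days), 2)=19.33
  med: ids {1, 5, 7} → ROUND(AVG(age_days), 2)=36.67
  urgent: ids {4, 10} → ROUND(AVG(age_days), 2)=32.5

high | 17.8 ; low | 19.33 ; med | 36.67 ; urgent | 32.5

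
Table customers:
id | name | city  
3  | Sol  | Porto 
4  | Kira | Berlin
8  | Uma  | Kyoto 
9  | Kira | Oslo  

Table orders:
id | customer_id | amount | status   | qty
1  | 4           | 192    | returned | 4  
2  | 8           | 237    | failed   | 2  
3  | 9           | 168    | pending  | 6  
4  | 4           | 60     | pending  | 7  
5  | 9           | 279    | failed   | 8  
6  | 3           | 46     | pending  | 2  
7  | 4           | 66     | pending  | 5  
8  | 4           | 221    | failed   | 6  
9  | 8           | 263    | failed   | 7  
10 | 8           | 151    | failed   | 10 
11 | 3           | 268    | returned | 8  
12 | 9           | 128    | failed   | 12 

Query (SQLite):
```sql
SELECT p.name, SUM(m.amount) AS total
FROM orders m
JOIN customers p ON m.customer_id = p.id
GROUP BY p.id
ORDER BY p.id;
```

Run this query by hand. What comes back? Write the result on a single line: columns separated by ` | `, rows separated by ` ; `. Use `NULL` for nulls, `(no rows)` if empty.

Join each orders row to its customers via customer_id.
Group joined rows by customers.id; compute SUM(m.amount) per group.
  3: ids {6, 11} → SUM(m.amount)=314
  4: ids {1, 4, 7, 8} → SUM(m.amount)=539
  8: ids {2, 9, 10} → SUM(m.amount)=651
  9: ids {3, 5, 12} → SUM(m.amount)=575

Sol | 314 ; Kira | 539 ; Uma | 651 ; Kira | 575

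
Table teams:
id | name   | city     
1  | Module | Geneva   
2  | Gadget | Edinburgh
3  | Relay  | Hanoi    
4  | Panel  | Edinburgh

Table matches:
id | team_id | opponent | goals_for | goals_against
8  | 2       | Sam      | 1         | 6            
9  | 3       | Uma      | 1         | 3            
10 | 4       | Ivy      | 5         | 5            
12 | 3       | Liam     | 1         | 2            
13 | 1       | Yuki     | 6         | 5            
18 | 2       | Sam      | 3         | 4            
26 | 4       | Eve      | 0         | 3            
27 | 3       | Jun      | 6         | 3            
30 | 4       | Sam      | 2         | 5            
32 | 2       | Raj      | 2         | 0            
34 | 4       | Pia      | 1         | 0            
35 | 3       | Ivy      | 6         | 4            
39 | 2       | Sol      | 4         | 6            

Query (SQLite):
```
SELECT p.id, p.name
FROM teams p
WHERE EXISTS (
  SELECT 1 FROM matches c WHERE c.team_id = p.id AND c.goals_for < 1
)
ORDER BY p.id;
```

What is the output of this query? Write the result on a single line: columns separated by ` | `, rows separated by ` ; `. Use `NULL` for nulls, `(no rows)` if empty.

For each teams row, check whether any matches with matching team_id has goals_for < 1.
Keep rows where that is true.

4 | Panel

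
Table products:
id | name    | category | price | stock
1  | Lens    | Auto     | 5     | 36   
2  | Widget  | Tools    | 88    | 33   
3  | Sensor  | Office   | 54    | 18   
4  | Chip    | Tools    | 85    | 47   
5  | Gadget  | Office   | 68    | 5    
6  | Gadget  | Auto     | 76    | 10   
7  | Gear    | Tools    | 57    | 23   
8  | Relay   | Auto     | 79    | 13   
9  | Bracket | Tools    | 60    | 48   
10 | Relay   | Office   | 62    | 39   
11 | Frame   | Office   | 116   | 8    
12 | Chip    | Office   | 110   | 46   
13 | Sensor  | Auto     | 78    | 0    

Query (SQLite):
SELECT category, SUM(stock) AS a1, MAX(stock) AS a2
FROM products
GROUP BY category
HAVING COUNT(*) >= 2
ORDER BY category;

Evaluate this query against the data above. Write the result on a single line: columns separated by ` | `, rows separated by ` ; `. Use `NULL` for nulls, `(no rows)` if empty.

Auto | 59 | 36 ; Office | 116 | 46 ; Tools | 151 | 48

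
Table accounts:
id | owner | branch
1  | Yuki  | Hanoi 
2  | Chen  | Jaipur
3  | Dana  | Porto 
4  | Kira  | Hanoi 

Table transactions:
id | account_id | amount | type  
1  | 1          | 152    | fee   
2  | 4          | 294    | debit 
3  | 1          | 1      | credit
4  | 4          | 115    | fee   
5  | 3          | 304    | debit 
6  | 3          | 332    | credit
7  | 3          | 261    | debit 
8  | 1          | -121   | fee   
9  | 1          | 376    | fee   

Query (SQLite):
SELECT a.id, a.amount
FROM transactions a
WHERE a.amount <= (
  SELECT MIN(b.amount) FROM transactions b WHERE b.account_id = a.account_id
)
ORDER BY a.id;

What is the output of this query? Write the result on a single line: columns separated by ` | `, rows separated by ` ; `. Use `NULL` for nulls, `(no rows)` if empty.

4 | 115 ; 7 | 261 ; 8 | -121

For each transactions row a, compute MIN(amount) over rows sharing a.account_id.
Keep row a if a.amount <= that per-group MIN.
  account_id=1: MIN(amount) = -121
  account_id=3: MIN(amount) = 261
  account_id=4: MIN(amount) = 115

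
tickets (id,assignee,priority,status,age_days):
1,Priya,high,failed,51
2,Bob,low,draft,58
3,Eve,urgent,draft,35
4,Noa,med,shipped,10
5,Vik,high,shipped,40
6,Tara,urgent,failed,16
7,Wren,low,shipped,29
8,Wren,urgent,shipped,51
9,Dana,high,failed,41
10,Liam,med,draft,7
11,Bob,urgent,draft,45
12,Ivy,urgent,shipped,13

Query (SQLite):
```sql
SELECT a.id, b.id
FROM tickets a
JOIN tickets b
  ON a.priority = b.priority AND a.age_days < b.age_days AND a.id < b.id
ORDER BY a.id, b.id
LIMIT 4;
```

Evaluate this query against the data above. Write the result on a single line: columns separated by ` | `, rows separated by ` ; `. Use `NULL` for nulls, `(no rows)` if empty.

3 | 8 ; 3 | 11 ; 5 | 9 ; 6 | 8

Pairs (a,b) with same priority, a.age_days < b.age_days, a.id < b.id.
priority groups: high:{1,5,9} low:{2,7} med:{4,10} urgent:{3,6,8,11,12}
Ordered by (a.id, b.id); first 4.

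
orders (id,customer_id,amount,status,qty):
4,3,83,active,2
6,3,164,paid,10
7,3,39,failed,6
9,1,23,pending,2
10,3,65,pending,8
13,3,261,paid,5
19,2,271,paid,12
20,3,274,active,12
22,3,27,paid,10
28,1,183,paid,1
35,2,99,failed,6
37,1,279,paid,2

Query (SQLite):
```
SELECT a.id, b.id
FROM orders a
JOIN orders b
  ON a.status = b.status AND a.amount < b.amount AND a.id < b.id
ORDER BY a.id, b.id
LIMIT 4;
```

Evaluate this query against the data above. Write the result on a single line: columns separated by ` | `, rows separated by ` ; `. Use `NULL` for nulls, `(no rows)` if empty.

4 | 20 ; 6 | 13 ; 6 | 19 ; 6 | 28

Pairs (a,b) with same status, a.amount < b.amount, a.id < b.id.
status groups: active:{4,20} failed:{7,35} paid:{6,13,19,22,28,37} pending:{9,10}
Ordered by (a.id, b.id); first 4.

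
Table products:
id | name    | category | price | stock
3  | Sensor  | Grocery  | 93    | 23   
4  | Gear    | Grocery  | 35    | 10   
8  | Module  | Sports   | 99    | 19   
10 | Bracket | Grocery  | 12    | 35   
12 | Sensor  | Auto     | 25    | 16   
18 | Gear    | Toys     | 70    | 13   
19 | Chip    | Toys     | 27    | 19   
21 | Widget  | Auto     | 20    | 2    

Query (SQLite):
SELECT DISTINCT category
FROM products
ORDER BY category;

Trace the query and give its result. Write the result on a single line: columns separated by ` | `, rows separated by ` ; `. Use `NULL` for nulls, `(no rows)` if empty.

Auto ; Grocery ; Sports ; Toys

Collect distinct category values from products.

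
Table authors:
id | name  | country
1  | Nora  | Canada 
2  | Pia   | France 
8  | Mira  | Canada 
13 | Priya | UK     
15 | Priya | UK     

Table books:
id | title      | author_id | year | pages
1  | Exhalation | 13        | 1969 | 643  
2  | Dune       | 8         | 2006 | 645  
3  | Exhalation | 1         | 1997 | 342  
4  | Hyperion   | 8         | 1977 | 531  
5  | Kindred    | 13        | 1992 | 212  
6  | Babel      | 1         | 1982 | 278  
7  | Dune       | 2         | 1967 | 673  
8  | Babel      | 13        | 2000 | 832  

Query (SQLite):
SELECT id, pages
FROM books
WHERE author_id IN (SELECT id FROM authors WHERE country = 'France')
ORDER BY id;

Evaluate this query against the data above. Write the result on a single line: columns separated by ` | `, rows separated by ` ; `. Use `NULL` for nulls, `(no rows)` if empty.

7 | 673

Inner query: authors.id where country = 'France'.
Outer: keep books rows whose author_id is in that set.
Inner query → {2}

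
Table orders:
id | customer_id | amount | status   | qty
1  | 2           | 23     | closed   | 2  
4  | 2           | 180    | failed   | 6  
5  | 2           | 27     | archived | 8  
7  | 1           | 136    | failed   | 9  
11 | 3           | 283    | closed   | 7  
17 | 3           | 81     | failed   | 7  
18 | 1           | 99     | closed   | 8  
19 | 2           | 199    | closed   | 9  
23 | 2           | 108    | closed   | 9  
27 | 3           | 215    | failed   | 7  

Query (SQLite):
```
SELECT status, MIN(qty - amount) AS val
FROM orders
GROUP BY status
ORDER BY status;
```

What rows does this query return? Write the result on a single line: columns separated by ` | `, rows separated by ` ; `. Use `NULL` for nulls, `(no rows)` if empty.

For each row compute qty - amount.
Group by status; take MIN of the expression per group.
  archived: ids {5} → MIN(qty - amount)=-19
  closed: ids {1, 11, 18, 19, 23} → MIN(qty - amount)=-276
  failed: ids {4, 7, 17, 27} → MIN(qty - amount)=-208

archived | -19 ; closed | -276 ; failed | -208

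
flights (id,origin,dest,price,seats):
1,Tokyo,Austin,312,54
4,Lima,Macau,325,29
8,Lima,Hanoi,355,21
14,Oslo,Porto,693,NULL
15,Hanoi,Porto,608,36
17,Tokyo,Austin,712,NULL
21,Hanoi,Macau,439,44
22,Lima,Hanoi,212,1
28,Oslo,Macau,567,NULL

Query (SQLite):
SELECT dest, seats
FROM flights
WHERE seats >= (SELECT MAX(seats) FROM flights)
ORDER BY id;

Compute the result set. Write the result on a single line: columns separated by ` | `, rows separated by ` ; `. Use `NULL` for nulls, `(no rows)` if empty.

Scalar subquery: MAX(seats) over all flights rows = 54.
Keep rows where seats >= that value.

Austin | 54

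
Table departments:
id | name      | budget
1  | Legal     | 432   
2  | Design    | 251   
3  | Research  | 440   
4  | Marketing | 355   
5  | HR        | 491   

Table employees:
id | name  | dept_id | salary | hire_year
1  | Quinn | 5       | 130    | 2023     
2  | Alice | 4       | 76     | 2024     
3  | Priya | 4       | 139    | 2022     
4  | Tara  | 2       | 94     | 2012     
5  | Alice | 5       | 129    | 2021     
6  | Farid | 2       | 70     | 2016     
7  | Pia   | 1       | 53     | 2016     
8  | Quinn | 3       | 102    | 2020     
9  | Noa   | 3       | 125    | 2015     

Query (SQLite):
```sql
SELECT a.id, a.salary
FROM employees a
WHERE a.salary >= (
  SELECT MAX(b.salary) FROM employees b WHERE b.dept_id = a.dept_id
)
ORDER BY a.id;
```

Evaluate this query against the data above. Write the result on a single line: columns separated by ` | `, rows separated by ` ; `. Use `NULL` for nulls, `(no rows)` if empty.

For each employees row a, compute MAX(salary) over rows sharing a.dept_id.
Keep row a if a.salary >= that per-group MAX.
  dept_id=1: MAX(salary) = 53
  dept_id=2: MAX(salary) = 94
  dept_id=3: MAX(salary) = 125
  dept_id=4: MAX(salary) = 139
  dept_id=5: MAX(salary) = 130

1 | 130 ; 3 | 139 ; 4 | 94 ; 7 | 53 ; 9 | 125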